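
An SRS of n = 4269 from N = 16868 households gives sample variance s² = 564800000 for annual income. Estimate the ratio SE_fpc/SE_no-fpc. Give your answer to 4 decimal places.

f = n/N = 4269/16868 = 0.25308276.
SE_no-fpc = √(s²/n) = 363.73431; SE_fpc = √((1−f)s²/n) = 314.3551.
Ratio = √(1−f) = 0.86424374.

0.8642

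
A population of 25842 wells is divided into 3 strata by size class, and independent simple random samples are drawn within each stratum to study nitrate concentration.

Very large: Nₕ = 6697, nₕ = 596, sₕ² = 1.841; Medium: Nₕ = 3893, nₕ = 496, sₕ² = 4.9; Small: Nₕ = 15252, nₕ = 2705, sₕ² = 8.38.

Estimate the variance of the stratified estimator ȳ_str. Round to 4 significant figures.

Var(ȳ_str) = Σₕ Wₕ²(1 − fₕ)sₕ²/nₕ with Wₕ = Nₕ/N, N = 25842.
Very large: Wₕ = 0.25915177; term = 0.25915177²·(1 − 0.08899507)·1.841/596 = 1.8898904 × 10^-4.
Medium: Wₕ = 0.15064623; term = 0.15064623²·(1 − 0.12740817)·4.9/496 = 1.95633 × 10^-4.
Small: Wₕ = 0.59020200; term = 0.59020200²·(1 − 0.17735379)·8.38/2705 = 8.8775106 × 10^-4.
Sum = 0.0012723731.

0.001272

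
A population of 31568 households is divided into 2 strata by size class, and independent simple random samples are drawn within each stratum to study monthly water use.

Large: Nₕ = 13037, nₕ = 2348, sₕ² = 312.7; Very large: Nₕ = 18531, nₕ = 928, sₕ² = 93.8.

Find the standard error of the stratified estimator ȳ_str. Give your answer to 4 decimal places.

0.2274

Var(ȳ_str) = Σₕ Wₕ²(1 − fₕ)sₕ²/nₕ with Wₕ = Nₕ/N, N = 31568.
Large: Wₕ = 0.41298150; term = 0.41298150²·(1 − 0.18010278)·312.7/2348 = 0.018623032.
Very large: Wₕ = 0.58701850; term = 0.58701850²·(1 − 0.05007825)·93.8/928 = 0.033086153.
Sum = 0.051709185.
SE = √(0.051709185) = 0.2274.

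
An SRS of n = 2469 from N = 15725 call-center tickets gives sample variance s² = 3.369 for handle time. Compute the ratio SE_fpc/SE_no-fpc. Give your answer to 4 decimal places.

0.9181

f = n/N = 2469/15725 = 0.15701113.
SE_no-fpc = √(s²/n) = 0.036939411; SE_fpc = √((1−f)s²/n) = 0.033915708.
Ratio = √(1−f) = 0.91814425.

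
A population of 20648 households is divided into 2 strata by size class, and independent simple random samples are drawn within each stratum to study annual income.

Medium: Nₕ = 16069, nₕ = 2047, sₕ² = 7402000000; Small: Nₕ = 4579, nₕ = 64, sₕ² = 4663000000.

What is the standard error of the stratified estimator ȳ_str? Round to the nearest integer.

2333

Var(ȳ_str) = Σₕ Wₕ²(1 − fₕ)sₕ²/nₕ with Wₕ = Nₕ/N, N = 20648.
Medium: Wₕ = 0.77823518; term = 0.77823518²·(1 − 0.12738814)·7402000000/2047 = 1.9110589 × 10^6.
Small: Wₕ = 0.22176482; term = 0.22176482²·(1 − 0.01397685)·4663000000/64 = 3.5331157 × 10^6.
Sum = 5.4441746 × 10^6.
SE = √(5.4441746 × 10^6) = 2333.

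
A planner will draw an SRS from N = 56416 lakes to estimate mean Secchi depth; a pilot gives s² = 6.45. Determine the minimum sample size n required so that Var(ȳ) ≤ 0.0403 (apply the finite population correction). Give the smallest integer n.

160

Without fpc, n₀ = s²/D = 6.45/0.0403 = 160.0496.
With fpc, (1 − n/N)·s²/n ≤ D requires n ≥ n₀/(1 + n₀/N) = 160.0496/(1 + 160.0496/56416) = 159.5968.
Rounding up, n = 160.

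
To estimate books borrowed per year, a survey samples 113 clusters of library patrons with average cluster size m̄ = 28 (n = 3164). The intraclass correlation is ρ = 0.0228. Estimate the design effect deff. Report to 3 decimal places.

deff = 1 + (28 − 1)·0.0228 = 1 + 0.6156 = 1.6156.

1.616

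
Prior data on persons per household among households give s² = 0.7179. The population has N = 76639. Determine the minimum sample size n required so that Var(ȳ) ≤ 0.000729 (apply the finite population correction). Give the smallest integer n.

973

Without fpc, n₀ = s²/D = 0.7179/0.000729 = 984.7737.
With fpc, (1 − n/N)·s²/n ≤ D requires n ≥ n₀/(1 + n₀/N) = 984.7737/(1 + 984.7737/76639) = 972.2804.
Rounding up, n = 973.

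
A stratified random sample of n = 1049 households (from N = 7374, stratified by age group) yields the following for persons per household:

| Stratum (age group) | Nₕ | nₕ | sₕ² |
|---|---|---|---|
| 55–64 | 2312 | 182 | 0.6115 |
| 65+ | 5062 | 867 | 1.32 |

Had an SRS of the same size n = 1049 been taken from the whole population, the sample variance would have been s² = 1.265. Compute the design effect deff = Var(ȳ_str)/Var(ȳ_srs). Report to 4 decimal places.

0.8690

Var(ȳ_str) = Σ Wₕ²(1−fₕ)sₕ²/nₕ with Wₕ = Nₕ/7374:
  55–64: (2312/7374)²·(1−182/2312)·0.6115/182 = 3.0428899 × 10^-4
  65+: (5062/7374)²·(1−867/5062)·1.32/867 = 5.9456956 × 10^-4
  → Var(ȳ_str) = 8.9885855 × 10^-4.
Var(ȳ_srs) = (1 − 1049/7374)·1.265/1049 = 0.0010343617.
deff = (8.9885855 × 10^-4) / 0.0010343617 = 0.8690.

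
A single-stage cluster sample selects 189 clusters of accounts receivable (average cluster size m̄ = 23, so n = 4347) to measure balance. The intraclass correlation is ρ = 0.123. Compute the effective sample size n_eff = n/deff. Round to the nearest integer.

deff = 1 + (23 − 1)·0.123 = 1 + 2.706 = 3.706.
n_eff = 4347 / 3.706 = 1173.

1173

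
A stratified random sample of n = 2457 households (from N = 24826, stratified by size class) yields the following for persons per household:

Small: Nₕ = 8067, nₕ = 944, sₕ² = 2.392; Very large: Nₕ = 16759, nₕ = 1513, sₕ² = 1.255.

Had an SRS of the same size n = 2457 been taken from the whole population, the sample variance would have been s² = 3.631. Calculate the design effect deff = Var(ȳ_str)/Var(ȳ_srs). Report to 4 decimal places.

Var(ȳ_str) = Σ Wₕ²(1−fₕ)sₕ²/nₕ with Wₕ = Nₕ/24826:
  Small: (8067/24826)²·(1−944/8067)·2.392/944 = 2.362385 × 10^-4
  Very large: (16759/24826)²·(1−1513/16759)·1.255/1513 = 3.4387081 × 10^-4
  → Var(ȳ_str) = 5.8010931 × 10^-4.
Var(ȳ_srs) = (1 − 2457/24826)·3.631/2457 = 0.0013315605.
deff = (5.8010931 × 10^-4) / 0.0013315605 = 0.4357.

0.4357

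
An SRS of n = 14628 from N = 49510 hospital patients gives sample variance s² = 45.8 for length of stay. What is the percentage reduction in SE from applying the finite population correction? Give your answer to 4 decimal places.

f = n/N = 14628/49510 = 0.29545546.
SE_no-fpc = √(s²/n) = 0.055955176; SE_fpc = √((1−f)s²/n) = 0.04696718.
Ratio = √(1−f) = 0.83937151. Reduction = 100·(1 − 0.83937151) = 16.0628%.

16.0628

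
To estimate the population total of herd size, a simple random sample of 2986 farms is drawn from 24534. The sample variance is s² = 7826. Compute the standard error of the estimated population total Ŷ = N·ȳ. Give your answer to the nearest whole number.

Var(Ŷ) = N²·Var(ȳ) = N²·(1 − n/N)·s²/n.
f = 2986/24534 = 0.12170865; Var(ȳ) = 0.87829135·7826/2986 = 2.3019116.
Var(Ŷ) = 24534² · 2.3019116 = 1.3855601 × 10^9.
SE(Ŷ) = √(1.3855601 × 10^9) = 37223.

37223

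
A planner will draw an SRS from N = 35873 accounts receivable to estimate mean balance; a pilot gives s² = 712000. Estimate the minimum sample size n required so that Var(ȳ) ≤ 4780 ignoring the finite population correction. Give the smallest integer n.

149

Without fpc, n₀ = s²/D = 712000/4780 = 148.9540.
Rounding up, n = 149.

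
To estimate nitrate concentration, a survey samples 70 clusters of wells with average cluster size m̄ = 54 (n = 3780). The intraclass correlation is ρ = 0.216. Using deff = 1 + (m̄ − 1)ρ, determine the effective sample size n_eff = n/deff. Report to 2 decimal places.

deff = 1 + (54 − 1)·0.216 = 1 + 11.448 = 12.448.
n_eff = 3780 / 12.448 = 303.66.

303.66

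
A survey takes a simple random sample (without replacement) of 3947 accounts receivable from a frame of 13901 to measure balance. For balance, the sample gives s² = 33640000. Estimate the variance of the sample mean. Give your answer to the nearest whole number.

6103

Under SRS without replacement, Var(ȳ) = (1 − f)·s²/n with f = n/N = 3947/13901 = 0.28393641.
Var(ȳ) = (1 − 0.28393641)·33640000/3947 = 0.71606359·8522.9288 = 6102.959.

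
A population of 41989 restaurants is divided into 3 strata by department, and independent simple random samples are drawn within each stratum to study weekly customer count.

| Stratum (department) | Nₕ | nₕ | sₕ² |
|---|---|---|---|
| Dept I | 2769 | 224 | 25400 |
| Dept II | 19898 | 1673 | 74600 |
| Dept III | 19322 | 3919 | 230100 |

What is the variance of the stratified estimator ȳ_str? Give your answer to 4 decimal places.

Var(ȳ_str) = Σₕ Wₕ²(1 − fₕ)sₕ²/nₕ with Wₕ = Nₕ/N, N = 41989.
Dept I: Wₕ = 0.06594584; term = 0.06594584²·(1 − 0.08089563)·25400/224 = 0.45323702.
Dept II: Wₕ = 0.47388602; term = 0.47388602²·(1 − 0.08407880)·74600/1673 = 9.1716777.
Dept III: Wₕ = 0.46016814; term = 0.46016814²·(1 − 0.20282579)·230100/3919 = 9.911233.
Sum = 19.536148.

19.5361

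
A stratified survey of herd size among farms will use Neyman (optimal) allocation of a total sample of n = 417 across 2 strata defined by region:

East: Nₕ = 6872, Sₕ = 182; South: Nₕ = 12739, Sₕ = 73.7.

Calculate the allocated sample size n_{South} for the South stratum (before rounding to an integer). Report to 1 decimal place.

178.8

Neyman allocation: nₕ = n·NₕSₕ / Σⱼ NⱼSⱼ.
Σ NⱼSⱼ = 6872·182 + 12739·73.7 = 2.1895683 × 10^6.
n_{South} = 417·12739·73.7 / (2.1895683 × 10^6) = 178.8.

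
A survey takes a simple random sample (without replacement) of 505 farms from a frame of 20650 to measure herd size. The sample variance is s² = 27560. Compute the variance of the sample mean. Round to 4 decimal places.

Under SRS without replacement, Var(ȳ) = (1 − f)·s²/n with f = n/N = 505/20650 = 0.02445521.
Var(ȳ) = (1 − 0.02445521)·27560/505 = 0.97554479·54.574257 = 53.239633.

53.2396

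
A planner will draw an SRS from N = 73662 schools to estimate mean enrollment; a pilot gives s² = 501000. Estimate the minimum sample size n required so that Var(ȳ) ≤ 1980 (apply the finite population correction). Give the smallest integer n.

253

Without fpc, n₀ = s²/D = 501000/1980 = 253.0303.
With fpc, (1 − n/N)·s²/n ≤ D requires n ≥ n₀/(1 + n₀/N) = 253.0303/(1 + 253.0303/73662) = 252.1641.
Rounding up, n = 253.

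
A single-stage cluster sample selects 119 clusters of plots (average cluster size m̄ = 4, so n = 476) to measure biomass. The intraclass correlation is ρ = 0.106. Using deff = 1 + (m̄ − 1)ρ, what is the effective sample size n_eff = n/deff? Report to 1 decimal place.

361.2

deff = 1 + (4 − 1)·0.106 = 1 + 0.318 = 1.318.
n_eff = 476 / 1.318 = 361.2.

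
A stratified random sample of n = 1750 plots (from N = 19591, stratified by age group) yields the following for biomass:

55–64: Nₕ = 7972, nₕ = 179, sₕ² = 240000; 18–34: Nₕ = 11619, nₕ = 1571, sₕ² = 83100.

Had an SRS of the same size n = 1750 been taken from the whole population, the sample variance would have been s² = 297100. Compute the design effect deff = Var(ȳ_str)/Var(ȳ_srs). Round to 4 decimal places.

Var(ȳ_str) = Σ Wₕ²(1−fₕ)sₕ²/nₕ with Wₕ = Nₕ/19591:
  55–64: (7972/19591)²·(1−179/7972)·240000/179 = 217.0286
  18–34: (11619/19591)²·(1−1571/11619)·83100/1571 = 16.090147
  → Var(ȳ_str) = 233.11875.
Var(ȳ_srs) = (1 − 1750/19591)·297100/1750 = 154.6063.
deff = 233.11875 / 154.6063 = 1.5078.

1.5078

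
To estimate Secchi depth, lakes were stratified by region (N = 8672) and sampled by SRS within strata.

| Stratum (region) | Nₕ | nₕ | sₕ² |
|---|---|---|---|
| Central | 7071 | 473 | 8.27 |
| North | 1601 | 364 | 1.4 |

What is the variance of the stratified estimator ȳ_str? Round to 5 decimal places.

Var(ȳ_str) = Σₕ Wₕ²(1 − fₕ)sₕ²/nₕ with Wₕ = Nₕ/N, N = 8672.
Central: Wₕ = 0.81538284; term = 0.81538284²·(1 − 0.06689294)·8.27/473 = 0.010846734.
North: Wₕ = 0.18461716; term = 0.18461716²·(1 − 0.22735790)·1.4/364 = 1.0128594 × 10^-4.
Sum = 0.01094802.

0.01095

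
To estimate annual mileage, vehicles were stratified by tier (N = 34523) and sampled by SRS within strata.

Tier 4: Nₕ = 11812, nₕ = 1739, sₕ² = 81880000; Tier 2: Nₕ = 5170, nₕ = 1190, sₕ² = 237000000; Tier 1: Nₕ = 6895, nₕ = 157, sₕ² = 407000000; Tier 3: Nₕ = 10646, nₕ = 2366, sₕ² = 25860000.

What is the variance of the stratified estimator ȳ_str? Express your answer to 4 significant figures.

110000

Var(ȳ_str) = Σₕ Wₕ²(1 − fₕ)sₕ²/nₕ with Wₕ = Nₕ/N, N = 34523.
Tier 4: Wₕ = 0.34214871; term = 0.34214871²·(1 − 0.14722316)·81880000/1739 = 4700.4936.
Tier 2: Wₕ = 0.14975524; term = 0.14975524²·(1 − 0.23017408)·237000000/1190 = 3438.4122.
Tier 1: Wₕ = 0.19972192; term = 0.19972192²·(1 − 0.02277012)·407000000/157 = 101051.55.
Tier 3: Wₕ = 0.30837413; term = 0.30837413²·(1 − 0.22224310)·25860000/2366 = 808.37621.
Sum = 109998.83.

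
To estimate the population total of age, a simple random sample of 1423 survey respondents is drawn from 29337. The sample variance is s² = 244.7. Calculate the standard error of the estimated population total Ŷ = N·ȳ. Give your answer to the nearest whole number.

Var(Ŷ) = N²·Var(ȳ) = N²·(1 − n/N)·s²/n.
f = 1423/29337 = 0.04850530; Var(ȳ) = 0.95149470·244.7/1423 = 0.16361964.
Var(Ŷ) = 29337² · 0.16361964 = 1.4082081 × 10^8.
SE(Ŷ) = √(1.4082081 × 10^8) = 11867.

11867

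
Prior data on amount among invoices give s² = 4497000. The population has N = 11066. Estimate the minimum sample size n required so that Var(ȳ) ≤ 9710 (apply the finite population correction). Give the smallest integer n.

445

Without fpc, n₀ = s²/D = 4497000/9710 = 463.1308.
With fpc, (1 − n/N)·s²/n ≤ D requires n ≥ n₀/(1 + n₀/N) = 463.1308/(1 + 463.1308/11066) = 444.5266.
Rounding up, n = 445.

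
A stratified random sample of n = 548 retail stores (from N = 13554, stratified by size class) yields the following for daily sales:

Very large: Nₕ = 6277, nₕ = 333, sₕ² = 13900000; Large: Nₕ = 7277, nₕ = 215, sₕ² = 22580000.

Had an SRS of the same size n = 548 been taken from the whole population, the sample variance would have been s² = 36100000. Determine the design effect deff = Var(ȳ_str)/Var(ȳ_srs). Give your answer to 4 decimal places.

0.5989

Var(ȳ_str) = Σ Wₕ²(1−fₕ)sₕ²/nₕ with Wₕ = Nₕ/13554:
  Very large: (6277/13554)²·(1−333/6277)·13900000/333 = 8477.4753
  Large: (7277/13554)²·(1−215/7277)·22580000/215 = 29378.567
  → Var(ȳ_str) = 37856.042.
Var(ȳ_srs) = (1 − 548/13554)·36100000/548 = 63212.492.
deff = 37856.042 / 63212.492 = 0.5989.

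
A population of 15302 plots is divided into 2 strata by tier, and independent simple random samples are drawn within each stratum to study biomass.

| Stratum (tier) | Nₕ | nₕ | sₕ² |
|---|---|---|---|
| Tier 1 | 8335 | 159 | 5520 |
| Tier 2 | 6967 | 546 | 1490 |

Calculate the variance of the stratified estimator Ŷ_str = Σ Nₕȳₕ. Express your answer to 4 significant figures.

Var(Ŷ_str) = Σₕ Nₕ²(1 − fₕ)sₕ²/nₕ.
Tier 1: 8335²·(1 − 159/8335)·5520/159 = 2.3658567 × 10^9.
Tier 2: 6967²·(1 − 546/6967)·1490/546 = 1.2207932 × 10^8.
Sum = 2.487936 × 10^9.

2.488 × 10^9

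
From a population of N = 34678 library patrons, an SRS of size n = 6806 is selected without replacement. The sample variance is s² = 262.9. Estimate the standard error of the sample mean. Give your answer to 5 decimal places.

0.17620

Under SRS without replacement, Var(ȳ) = (1 − f)·s²/n with f = n/N = 6806/34678 = 0.19626276.
Var(ȳ) = (1 − 0.19626276)·262.9/6806 = 0.80373724·0.038627681 = 0.031046506.
SE(ȳ) = √(0.031046506) = 0.17620.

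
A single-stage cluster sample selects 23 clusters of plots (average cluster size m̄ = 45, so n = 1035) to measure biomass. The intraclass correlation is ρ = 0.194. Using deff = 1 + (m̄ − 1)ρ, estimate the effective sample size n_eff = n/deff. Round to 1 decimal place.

deff = 1 + (45 − 1)·0.194 = 1 + 8.536 = 9.536.
n_eff = 1035 / 9.536 = 108.5.

108.5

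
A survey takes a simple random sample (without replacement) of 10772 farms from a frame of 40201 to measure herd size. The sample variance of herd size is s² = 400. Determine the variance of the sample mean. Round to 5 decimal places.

Under SRS without replacement, Var(ȳ) = (1 − f)·s²/n with f = n/N = 10772/40201 = 0.26795353.
Var(ȳ) = (1 − 0.26795353)·400/10772 = 0.73204647·0.037133309 = 0.027183307.

0.02718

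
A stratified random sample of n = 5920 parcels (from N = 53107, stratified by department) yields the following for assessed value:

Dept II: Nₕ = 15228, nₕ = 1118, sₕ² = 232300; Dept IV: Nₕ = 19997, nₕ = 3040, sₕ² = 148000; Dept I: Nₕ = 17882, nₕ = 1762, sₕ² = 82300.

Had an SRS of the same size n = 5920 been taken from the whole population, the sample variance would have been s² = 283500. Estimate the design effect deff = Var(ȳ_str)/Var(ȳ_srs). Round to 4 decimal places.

Var(ȳ_str) = Σ Wₕ²(1−fₕ)sₕ²/nₕ with Wₕ = Nₕ/53107:
  Dept II: (15228/53107)²·(1−1118/15228)·232300/1118 = 15.829739
  Dept IV: (19997/53107)²·(1−3040/19997)·148000/3040 = 5.8532687
  Dept I: (17882/53107)²·(1−1762/17882)·82300/1762 = 4.7738803
  → Var(ȳ_str) = 26.456888.
Var(ȳ_srs) = (1 − 5920/53107)·283500/5920 = 42.550234.
deff = 26.456888 / 42.550234 = 0.6218.

0.6218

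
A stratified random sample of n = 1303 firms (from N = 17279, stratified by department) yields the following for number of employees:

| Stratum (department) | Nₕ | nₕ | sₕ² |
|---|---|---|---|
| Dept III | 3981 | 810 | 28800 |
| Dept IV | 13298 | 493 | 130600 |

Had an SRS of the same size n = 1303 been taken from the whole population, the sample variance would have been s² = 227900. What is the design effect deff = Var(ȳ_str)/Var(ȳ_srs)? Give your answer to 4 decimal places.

0.9436

Var(ȳ_str) = Σ Wₕ²(1−fₕ)sₕ²/nₕ with Wₕ = Nₕ/17279:
  Dept III: (3981/17279)²·(1−810/3981)·28800/810 = 1.5033451
  Dept IV: (13298/17279)²·(1−493/13298)·130600/493 = 151.08626
  → Var(ȳ_str) = 152.58961.
Var(ȳ_srs) = (1 − 1303/17279)·227900/1303 = 161.71465.
deff = 152.58961 / 161.71465 = 0.9436.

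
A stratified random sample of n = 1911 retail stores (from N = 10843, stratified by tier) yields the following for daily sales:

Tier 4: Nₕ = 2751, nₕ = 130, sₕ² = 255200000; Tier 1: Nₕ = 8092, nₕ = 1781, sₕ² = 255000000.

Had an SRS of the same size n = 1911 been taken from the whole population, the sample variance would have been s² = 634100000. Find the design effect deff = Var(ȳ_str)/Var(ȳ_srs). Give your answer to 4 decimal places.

Var(ȳ_str) = Σ Wₕ²(1−fₕ)sₕ²/nₕ with Wₕ = Nₕ/10843:
  Tier 4: (2751/10843)²·(1−130/2751)·255200000/130 = 120391.55
  Tier 1: (8092/10843)²·(1−1781/8092)·255000000/1781 = 62191.553
  → Var(ȳ_str) = 182583.1.
Var(ȳ_srs) = (1 − 1911/10843)·634100000/1911 = 273335.68.
deff = 182583.1 / 273335.68 = 0.6680.

0.6680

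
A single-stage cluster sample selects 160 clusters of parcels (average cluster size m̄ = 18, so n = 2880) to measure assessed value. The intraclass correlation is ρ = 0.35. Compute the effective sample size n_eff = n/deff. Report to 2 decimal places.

deff = 1 + (18 − 1)·0.35 = 1 + 5.95 = 6.95.
n_eff = 2880 / 6.95 = 414.39.

414.39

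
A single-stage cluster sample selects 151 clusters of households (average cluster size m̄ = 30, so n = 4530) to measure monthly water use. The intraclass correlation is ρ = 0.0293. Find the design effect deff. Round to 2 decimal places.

deff = 1 + (30 − 1)·0.0293 = 1 + 0.8497 = 1.8497.

1.85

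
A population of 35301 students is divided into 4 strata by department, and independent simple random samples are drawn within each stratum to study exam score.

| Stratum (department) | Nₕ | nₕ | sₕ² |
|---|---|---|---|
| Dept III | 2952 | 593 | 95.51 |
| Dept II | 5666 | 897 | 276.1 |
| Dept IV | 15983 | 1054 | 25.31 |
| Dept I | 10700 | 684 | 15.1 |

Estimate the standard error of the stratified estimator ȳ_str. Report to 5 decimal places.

0.11862

Var(ȳ_str) = Σₕ Wₕ²(1 − fₕ)sₕ²/nₕ with Wₕ = Nₕ/N, N = 35301.
Dept III: Wₕ = 0.08362369; term = 0.08362369²·(1 − 0.20088076)·95.51/593 = 9.0004543 × 10^-4.
Dept II: Wₕ = 0.16050537; term = 0.16050537²·(1 − 0.15831274)·276.1/897 = 0.006674271.
Dept IV: Wₕ = 0.45276338; term = 0.45276338²·(1 − 0.06594507)·25.31/1054 = 0.0045979743.
Dept I: Wₕ = 0.30310756; term = 0.30310756²·(1 − 0.06392523)·15.1/684 = 0.0018985626.
Sum = 0.014070853.
SE = √(0.014070853) = 0.11862.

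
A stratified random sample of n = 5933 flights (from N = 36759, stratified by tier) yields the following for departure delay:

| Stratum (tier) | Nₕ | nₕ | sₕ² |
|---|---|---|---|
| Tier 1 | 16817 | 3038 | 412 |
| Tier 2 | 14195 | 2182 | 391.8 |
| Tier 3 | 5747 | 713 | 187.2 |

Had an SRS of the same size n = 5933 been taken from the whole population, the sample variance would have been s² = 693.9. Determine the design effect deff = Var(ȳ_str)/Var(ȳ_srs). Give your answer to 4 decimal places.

0.5255

Var(ȳ_str) = Σ Wₕ²(1−fₕ)sₕ²/nₕ with Wₕ = Nₕ/36759:
  Tier 1: (16817/36759)²·(1−3038/16817)·412/3038 = 0.023256711
  Tier 2: (14195/36759)²·(1−2182/14195)·391.8/2182 = 0.022660484
  Tier 3: (5747/36759)²·(1−713/5747)·187.2/713 = 0.0056213852
  → Var(ȳ_str) = 0.05153858.
Var(ȳ_srs) = (1 − 5933/36759)·693.9/5933 = 0.098078999.
deff = 0.05153858 / 0.098078999 = 0.5255.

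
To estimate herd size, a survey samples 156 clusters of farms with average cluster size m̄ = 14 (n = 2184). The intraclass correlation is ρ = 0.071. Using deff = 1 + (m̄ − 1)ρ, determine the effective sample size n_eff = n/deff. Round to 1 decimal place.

deff = 1 + (14 − 1)·0.071 = 1 + 0.923 = 1.923.
n_eff = 2184 / 1.923 = 1135.7.

1135.7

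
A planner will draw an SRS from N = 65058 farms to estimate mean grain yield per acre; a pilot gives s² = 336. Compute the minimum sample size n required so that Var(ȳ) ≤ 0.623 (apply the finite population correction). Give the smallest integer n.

535

Without fpc, n₀ = s²/D = 336/0.623 = 539.3258.
With fpc, (1 − n/N)·s²/n ≤ D requires n ≥ n₀/(1 + n₀/N) = 539.3258/(1 + 539.3258/65058) = 534.8916.
Rounding up, n = 535.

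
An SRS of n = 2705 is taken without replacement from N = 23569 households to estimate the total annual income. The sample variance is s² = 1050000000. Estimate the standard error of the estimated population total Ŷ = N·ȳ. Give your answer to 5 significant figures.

1.3816 × 10^7

Var(Ŷ) = N²·Var(ȳ) = N²·(1 − n/N)·s²/n.
f = 2705/23569 = 0.11476940; Var(ȳ) = 0.88523060·1050000000/2705 = 343620.01.
Var(Ŷ) = 23569² · 343620.01 = 1.9088015 × 10^14.
SE(Ŷ) = √(1.9088015 × 10^14) = 1.3816 × 10^7.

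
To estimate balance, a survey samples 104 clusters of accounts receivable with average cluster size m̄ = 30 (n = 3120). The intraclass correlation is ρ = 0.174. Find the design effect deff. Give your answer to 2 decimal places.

deff = 1 + (30 − 1)·0.174 = 1 + 5.046 = 6.046.

6.05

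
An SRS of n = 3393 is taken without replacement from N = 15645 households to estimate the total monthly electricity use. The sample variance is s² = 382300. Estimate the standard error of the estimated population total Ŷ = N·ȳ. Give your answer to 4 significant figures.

147000

Var(Ŷ) = N²·Var(ȳ) = N²·(1 − n/N)·s²/n.
f = 3393/15645 = 0.21687440; Var(ȳ) = 0.78312560·382300/3393 = 88.237229.
Var(Ŷ) = 15645² · 88.237229 = 2.1597476 × 10^10.
SE(Ŷ) = √(2.1597476 × 10^10) = 147000.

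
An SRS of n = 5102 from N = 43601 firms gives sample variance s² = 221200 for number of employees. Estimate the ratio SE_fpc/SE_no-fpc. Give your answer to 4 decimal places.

f = n/N = 5102/43601 = 0.11701566.
SE_no-fpc = √(s²/n) = 6.5844929; SE_fpc = √((1−f)s²/n) = 6.1872667.
Ratio = √(1−f) = 0.93967246.

0.9397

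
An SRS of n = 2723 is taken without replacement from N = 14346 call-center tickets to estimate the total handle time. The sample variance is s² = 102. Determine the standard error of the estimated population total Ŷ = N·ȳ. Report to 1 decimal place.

2499.2

Var(Ŷ) = N²·Var(ȳ) = N²·(1 − n/N)·s²/n.
f = 2723/14346 = 0.18980901; Var(ȳ) = 0.81019099·102/2723 = 0.030348689.
Var(Ŷ) = 14346² · 0.030348689 = 6.2459944 × 10^6.
SE(Ŷ) = √(6.2459944 × 10^6) = 2499.2.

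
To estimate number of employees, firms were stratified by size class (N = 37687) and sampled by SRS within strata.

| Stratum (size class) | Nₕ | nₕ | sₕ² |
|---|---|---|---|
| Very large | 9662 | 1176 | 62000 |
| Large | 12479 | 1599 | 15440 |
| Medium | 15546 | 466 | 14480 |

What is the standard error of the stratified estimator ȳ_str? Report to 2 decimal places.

3.02

Var(ȳ_str) = Σₕ Wₕ²(1 − fₕ)sₕ²/nₕ with Wₕ = Nₕ/N, N = 37687.
Very large: Wₕ = 0.25637488; term = 0.25637488²·(1 − 0.12171393)·62000/1176 = 3.0434859.
Large: Wₕ = 0.33112214; term = 0.33112214²·(1 − 0.12813527)·15440/1599 = 0.92304819.
Medium: Wₕ = 0.41250299; term = 0.41250299²·(1 − 0.02997556)·14480/466 = 5.1288443.
Sum = 9.0953784.
SE = √(9.0953784) = 3.02.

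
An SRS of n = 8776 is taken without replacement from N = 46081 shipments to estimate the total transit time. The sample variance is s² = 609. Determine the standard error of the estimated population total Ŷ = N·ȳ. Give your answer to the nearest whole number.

10922

Var(Ŷ) = N²·Var(ȳ) = N²·(1 − n/N)·s²/n.
f = 8776/46081 = 0.19044726; Var(ȳ) = 0.80955274·609/8776 = 0.056177942.
Var(Ŷ) = 46081² · 0.056177942 = 1.1929153 × 10^8.
SE(Ŷ) = √(1.1929153 × 10^8) = 10922.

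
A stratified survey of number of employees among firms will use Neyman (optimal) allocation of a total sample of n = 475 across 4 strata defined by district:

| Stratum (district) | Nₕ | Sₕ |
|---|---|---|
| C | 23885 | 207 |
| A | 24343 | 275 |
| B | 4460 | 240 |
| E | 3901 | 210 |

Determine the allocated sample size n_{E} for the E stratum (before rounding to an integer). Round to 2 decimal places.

Neyman allocation: nₕ = n·NₕSₕ / Σⱼ NⱼSⱼ.
Σ NⱼSⱼ = 23885·207 + 24343·275 + 4460·240 + 3901·210 = 1.352813 × 10^7.
n_{E} = 475·3901·210 / (1.352813 × 10^7) = 28.76.

28.76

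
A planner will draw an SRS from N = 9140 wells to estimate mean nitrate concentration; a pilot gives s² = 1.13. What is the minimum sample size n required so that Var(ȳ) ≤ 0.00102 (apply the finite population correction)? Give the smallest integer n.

Without fpc, n₀ = s²/D = 1.13/0.00102 = 1107.8431.
With fpc, (1 − n/N)·s²/n ≤ D requires n ≥ n₀/(1 + n₀/N) = 1107.8431/(1 + 1107.8431/9140) = 988.0797.
Rounding up, n = 989.

989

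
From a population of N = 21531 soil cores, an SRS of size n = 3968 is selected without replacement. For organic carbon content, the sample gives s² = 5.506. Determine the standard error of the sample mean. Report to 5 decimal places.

0.03364

Under SRS without replacement, Var(ȳ) = (1 − f)·s²/n with f = n/N = 3968/21531 = 0.18429242.
Var(ȳ) = (1 − 0.18429242)·5.506/3968 = 0.81570758·0.0013876008 = 0.0011318765.
SE(ȳ) = √(0.0011318765) = 0.03364.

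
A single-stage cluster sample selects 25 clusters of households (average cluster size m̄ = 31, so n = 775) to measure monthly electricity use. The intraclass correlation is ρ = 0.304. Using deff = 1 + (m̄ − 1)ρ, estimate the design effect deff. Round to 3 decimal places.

10.120

deff = 1 + (31 − 1)·0.304 = 1 + 9.12 = 10.12.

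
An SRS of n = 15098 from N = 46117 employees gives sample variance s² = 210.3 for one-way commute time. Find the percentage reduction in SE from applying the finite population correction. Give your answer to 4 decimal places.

f = n/N = 15098/46117 = 0.32738470.
SE_no-fpc = √(s²/n) = 0.11802117; SE_fpc = √((1−f)s²/n) = 0.096792855.
Ratio = √(1−f) = 0.82013127. Reduction = 100·(1 − 0.82013127) = 17.9869%.

17.9869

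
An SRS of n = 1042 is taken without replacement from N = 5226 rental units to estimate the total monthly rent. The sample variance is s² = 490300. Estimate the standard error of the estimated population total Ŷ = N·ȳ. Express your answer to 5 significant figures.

Var(Ŷ) = N²·Var(ȳ) = N²·(1 − n/N)·s²/n.
f = 1042/5226 = 0.19938768; Var(ȳ) = 0.80061232·490300/1042 = 376.71806.
Var(Ŷ) = 5226² · 376.71806 = 1.0288576 × 10^10.
SE(Ŷ) = √(1.0288576 × 10^10) = 101430.

101430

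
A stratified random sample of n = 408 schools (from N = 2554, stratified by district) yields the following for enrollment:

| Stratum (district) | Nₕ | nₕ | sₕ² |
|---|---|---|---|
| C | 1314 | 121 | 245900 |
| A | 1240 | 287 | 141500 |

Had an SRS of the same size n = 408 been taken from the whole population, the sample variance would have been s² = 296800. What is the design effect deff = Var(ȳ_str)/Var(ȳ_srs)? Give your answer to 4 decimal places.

Var(ȳ_str) = Σ Wₕ²(1−fₕ)sₕ²/nₕ with Wₕ = Nₕ/2554:
  C: (1314/2554)²·(1−121/1314)·245900/121 = 488.39047
  A: (1240/2554)²·(1−287/1240)·141500/287 = 89.319718
  → Var(ȳ_str) = 577.71019.
Var(ȳ_srs) = (1 − 408/2554)·296800/408 = 611.24111.
deff = 577.71019 / 611.24111 = 0.9451.

0.9451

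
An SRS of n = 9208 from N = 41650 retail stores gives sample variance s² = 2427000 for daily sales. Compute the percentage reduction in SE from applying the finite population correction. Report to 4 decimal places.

f = n/N = 9208/41650 = 0.22108043.
SE_no-fpc = √(s²/n) = 16.234998; SE_fpc = √((1−f)s²/n) = 14.328428.
Ratio = √(1−f) = 0.88256420. Reduction = 100·(1 − 0.88256420) = 11.7436%.

11.7436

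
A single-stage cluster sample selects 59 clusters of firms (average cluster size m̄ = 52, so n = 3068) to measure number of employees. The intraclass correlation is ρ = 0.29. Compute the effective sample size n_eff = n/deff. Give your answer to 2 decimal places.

deff = 1 + (52 − 1)·0.29 = 1 + 14.79 = 15.79.
n_eff = 3068 / 15.79 = 194.30.

194.30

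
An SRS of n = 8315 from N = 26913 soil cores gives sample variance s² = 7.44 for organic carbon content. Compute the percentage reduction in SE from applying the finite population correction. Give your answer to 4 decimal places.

16.8711

f = n/N = 8315/26913 = 0.30895850.
SE_no-fpc = √(s²/n) = 0.029912681; SE_fpc = √((1−f)s²/n) = 0.024866085.
Ratio = √(1−f) = 0.83128906. Reduction = 100·(1 − 0.83128906) = 16.8711%.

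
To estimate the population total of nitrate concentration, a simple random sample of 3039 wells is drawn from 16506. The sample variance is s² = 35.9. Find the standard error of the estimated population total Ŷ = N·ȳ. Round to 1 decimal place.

Var(Ŷ) = N²·Var(ȳ) = N²·(1 − n/N)·s²/n.
f = 3039/16506 = 0.18411487; Var(ȳ) = 0.81588513·35.9/3039 = 0.0096381297.
Var(Ŷ) = 16506² · 0.0096381297 = 2.6258895 × 10^6.
SE(Ŷ) = √(2.6258895 × 10^6) = 1620.5.

1620.5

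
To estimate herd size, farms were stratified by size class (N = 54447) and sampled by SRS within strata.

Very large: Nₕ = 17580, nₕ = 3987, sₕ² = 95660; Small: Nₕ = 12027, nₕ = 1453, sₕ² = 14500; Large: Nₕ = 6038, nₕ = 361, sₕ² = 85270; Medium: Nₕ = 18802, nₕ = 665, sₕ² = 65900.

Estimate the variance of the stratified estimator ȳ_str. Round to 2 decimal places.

16.49

Var(ȳ_str) = Σₕ Wₕ²(1 − fₕ)sₕ²/nₕ with Wₕ = Nₕ/N, N = 54447.
Very large: Wₕ = 0.32288280; term = 0.32288280²·(1 − 0.22679181)·95660/3987 = 1.9340621.
Small: Wₕ = 0.22089371; term = 0.22089371²·(1 − 0.12081151)·14500/1453 = 0.42810578.
Large: Wₕ = 0.11089684; term = 0.11089684²·(1 − 0.05978801)·85270/361 = 2.7311978.
Medium: Wₕ = 0.34532665; term = 0.34532665²·(1 − 0.03536858)·65900/665 = 11.399488.
Sum = 16.492854.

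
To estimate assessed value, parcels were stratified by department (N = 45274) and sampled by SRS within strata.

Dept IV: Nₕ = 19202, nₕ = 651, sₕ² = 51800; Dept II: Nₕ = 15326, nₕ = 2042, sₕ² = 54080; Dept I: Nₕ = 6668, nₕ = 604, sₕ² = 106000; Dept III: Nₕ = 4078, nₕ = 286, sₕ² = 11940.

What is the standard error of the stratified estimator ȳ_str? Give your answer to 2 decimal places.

Var(ȳ_str) = Σₕ Wₕ²(1 − fₕ)sₕ²/nₕ with Wₕ = Nₕ/N, N = 45274.
Dept IV: Wₕ = 0.42412864; term = 0.42412864²·(1 − 0.03390272)·51800/651 = 13.828174.
Dept II: Wₕ = 0.33851659; term = 0.33851659²·(1 − 0.13323764)·54080/2042 = 2.6305157.
Dept I: Wₕ = 0.14728100; term = 0.14728100²·(1 − 0.09058188)·106000/604 = 3.4619913.
Dept III: Wₕ = 0.09007377; term = 0.09007377²·(1 − 0.07013242)·11940/286 = 0.31496051.
Sum = 20.235642.
SE = √(20.235642) = 4.50.

4.50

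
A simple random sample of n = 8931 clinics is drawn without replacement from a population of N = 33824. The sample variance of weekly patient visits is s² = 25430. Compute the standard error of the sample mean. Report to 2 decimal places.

Under SRS without replacement, Var(ȳ) = (1 − f)·s²/n with f = n/N = 8931/33824 = 0.26404328.
Var(ȳ) = (1 − 0.26404328)·25430/8931 = 0.73595672·2.8473855 = 2.0955525.
SE(ȳ) = √(2.0955525) = 1.45.

1.45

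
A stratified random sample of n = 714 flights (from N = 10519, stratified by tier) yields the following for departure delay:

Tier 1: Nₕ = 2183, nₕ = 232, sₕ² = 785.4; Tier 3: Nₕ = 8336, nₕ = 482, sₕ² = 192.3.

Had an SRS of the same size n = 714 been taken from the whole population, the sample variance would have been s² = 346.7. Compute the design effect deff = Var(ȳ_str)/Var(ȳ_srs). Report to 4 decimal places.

Var(ȳ_str) = Σ Wₕ²(1−fₕ)sₕ²/nₕ with Wₕ = Nₕ/10519:
  Tier 1: (2183/10519)²·(1−232/2183)·785.4/232 = 0.13030618
  Tier 3: (8336/10519)²·(1−482/8336)·192.3/482 = 0.23606518
  → Var(ȳ_str) = 0.36637136.
Var(ȳ_srs) = (1 − 714/10519)·346.7/714 = 0.45261482.
deff = 0.36637136 / 0.45261482 = 0.8095.

0.8095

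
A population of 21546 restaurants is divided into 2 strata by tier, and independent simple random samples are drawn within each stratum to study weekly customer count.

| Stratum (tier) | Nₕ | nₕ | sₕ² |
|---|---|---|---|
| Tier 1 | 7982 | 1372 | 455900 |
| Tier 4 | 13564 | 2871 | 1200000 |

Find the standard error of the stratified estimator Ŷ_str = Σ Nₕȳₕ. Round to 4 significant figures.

Var(Ŷ_str) = Σₕ Nₕ²(1 − fₕ)sₕ²/nₕ.
Tier 1: 7982²·(1 − 1372/7982)·455900/1372 = 1.7531887 × 10^10.
Tier 4: 13564²·(1 − 2871/13564)·1200000/2871 = 6.0622718 × 10^10.
Sum = 7.8154605 × 10^10.
SE = √(7.8154605 × 10^10) = 279600.

279600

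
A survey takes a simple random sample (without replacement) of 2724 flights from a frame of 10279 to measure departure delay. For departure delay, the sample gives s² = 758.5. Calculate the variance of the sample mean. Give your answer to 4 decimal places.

0.2047

Under SRS without replacement, Var(ȳ) = (1 − f)·s²/n with f = n/N = 2724/10279 = 0.26500632.
Var(ȳ) = (1 − 0.26500632)·758.5/2724 = 0.73499368·0.27845081 = 0.20465958.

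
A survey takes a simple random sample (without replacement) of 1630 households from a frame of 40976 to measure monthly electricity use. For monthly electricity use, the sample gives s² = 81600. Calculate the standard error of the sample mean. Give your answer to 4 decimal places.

Under SRS without replacement, Var(ȳ) = (1 − f)·s²/n with f = n/N = 1630/40976 = 0.03977938.
Var(ȳ) = (1 − 0.03977938)·81600/1630 = 0.96022062·50.06135 = 48.06994.
SE(ȳ) = √(48.06994) = 6.9332.

6.9332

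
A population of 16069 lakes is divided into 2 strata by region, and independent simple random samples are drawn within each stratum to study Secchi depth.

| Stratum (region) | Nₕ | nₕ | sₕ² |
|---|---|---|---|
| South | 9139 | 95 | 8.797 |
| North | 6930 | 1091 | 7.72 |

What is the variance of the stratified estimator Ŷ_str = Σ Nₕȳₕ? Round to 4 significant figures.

Var(Ŷ_str) = Σₕ Nₕ²(1 − fₕ)sₕ²/nₕ.
South: 9139²·(1 − 95/9139)·8.797/95 = 7.6536785 × 10^6.
North: 6930²·(1 − 1091/6930)·7.72/1091 = 286328.29.
Sum = 7.9400068 × 10^6.

7.940 × 10^6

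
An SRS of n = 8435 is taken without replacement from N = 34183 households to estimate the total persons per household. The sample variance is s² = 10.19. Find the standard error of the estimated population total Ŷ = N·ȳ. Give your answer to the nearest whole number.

Var(Ŷ) = N²·Var(ȳ) = N²·(1 − n/N)·s²/n.
f = 8435/34183 = 0.24676009; Var(ȳ) = 0.75323991·10.19/8435 = 9.0996025 × 10^-4.
Var(Ŷ) = 34183² · (9.0996025 × 10^-4) = 1.0632681 × 10^6.
SE(Ŷ) = √(1.0632681 × 10^6) = 1031.

1031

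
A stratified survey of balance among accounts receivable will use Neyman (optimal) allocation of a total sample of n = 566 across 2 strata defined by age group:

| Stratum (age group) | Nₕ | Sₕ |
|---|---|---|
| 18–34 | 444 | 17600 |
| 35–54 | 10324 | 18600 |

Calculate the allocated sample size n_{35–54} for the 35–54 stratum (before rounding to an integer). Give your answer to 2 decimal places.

Neyman allocation: nₕ = n·NₕSₕ / Σⱼ NⱼSⱼ.
Σ NⱼSⱼ = 444·17600 + 10324·18600 = 1.998408 × 10^8.
n_{35–54} = 566·10324·18600 / (1.998408 × 10^8) = 543.87.

543.87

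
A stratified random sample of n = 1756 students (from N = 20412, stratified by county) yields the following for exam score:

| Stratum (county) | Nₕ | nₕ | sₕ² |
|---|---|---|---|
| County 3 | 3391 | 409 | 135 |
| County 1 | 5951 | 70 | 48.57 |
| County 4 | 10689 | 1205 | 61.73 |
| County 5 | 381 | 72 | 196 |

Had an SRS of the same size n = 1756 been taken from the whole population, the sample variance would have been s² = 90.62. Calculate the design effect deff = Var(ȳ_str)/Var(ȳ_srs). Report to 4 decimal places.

Var(ȳ_str) = Σ Wₕ²(1−fₕ)sₕ²/nₕ with Wₕ = Nₕ/20412:
  County 3: (3391/20412)²·(1−409/3391)·135/409 = 0.0080107794
  County 1: (5951/20412)²·(1−70/5951)·48.57/70 = 0.058282755
  County 4: (10689/20412)²·(1−1205/10689)·61.73/1205 = 0.012464267
  County 5: (381/20412)²·(1−72/381)·196/72 = 7.6919404 × 10^-4
  → Var(ȳ_str) = 0.079526995.
Var(ȳ_srs) = (1 − 1756/20412)·90.62/1756 = 0.047166377.
deff = 0.079526995 / 0.047166377 = 1.6861.

1.6861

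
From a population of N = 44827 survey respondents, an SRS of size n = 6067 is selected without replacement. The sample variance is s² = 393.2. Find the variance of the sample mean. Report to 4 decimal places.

0.0560

Under SRS without replacement, Var(ȳ) = (1 − f)·s²/n with f = n/N = 6067/44827 = 0.13534254.
Var(ȳ) = (1 − 0.13534254)·393.2/6067 = 0.86465746·0.064809626 = 0.056038127.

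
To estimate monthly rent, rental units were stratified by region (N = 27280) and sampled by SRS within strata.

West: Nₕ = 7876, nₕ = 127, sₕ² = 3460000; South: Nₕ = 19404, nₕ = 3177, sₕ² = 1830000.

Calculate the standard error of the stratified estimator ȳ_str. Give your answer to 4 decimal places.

Var(ȳ_str) = Σₕ Wₕ²(1 − fₕ)sₕ²/nₕ with Wₕ = Nₕ/N, N = 27280.
West: Wₕ = 0.28870968; term = 0.28870968²·(1 − 0.01612494)·3460000/127 = 2234.2667.
South: Wₕ = 0.71129032; term = 0.71129032²·(1 − 0.16372913)·1830000/3177 = 243.71073.
Sum = 2477.9774.
SE = √(2477.9774) = 49.7793.

49.7793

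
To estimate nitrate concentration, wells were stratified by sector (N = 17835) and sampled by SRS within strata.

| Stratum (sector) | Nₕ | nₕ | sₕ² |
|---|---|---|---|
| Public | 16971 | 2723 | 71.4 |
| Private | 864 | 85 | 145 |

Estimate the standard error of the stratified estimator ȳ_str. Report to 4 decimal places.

0.1534

Var(ȳ_str) = Σₕ Wₕ²(1 − fₕ)sₕ²/nₕ with Wₕ = Nₕ/N, N = 17835.
Public: Wₕ = 0.95155593; term = 0.95155593²·(1 − 0.16045018)·71.4/2723 = 0.019932679.
Private: Wₕ = 0.04844407; term = 0.04844407²·(1 − 0.09837963)·145/85 = 0.0036095582.
Sum = 0.023542237.
SE = √(0.023542237) = 0.1534.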